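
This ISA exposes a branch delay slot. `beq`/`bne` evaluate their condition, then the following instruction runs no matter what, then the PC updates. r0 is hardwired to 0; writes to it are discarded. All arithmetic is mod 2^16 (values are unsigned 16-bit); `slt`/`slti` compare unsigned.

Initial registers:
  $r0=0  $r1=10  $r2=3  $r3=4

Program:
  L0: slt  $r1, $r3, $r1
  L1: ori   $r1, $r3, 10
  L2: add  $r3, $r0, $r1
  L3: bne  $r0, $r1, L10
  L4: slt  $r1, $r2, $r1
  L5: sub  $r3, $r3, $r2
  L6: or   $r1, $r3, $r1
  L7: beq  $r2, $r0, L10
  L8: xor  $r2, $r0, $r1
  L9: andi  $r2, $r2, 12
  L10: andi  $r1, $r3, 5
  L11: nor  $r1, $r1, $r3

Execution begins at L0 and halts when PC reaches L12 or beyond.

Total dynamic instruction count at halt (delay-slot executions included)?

  step pc=0: slt  $r1, $r3, $r1  regs=(0,1,3,4)
  step pc=1: ori   $r1, $r3, 10  regs=(0,14,3,4)
  step pc=2: add  $r3, $r0, $r1  regs=(0,14,3,14)
  step pc=3: bne  $r0, $r1, L10  cond=T  regs=(0,14,3,14)
  step pc=4: slt  $r1, $r2, $r1  regs=(0,1,3,14)
  step pc=10: andi  $r1, $r3, 5  regs=(0,4,3,14)
  step pc=11: nor  $r1, $r1, $r3  regs=(0,65521,3,14)

7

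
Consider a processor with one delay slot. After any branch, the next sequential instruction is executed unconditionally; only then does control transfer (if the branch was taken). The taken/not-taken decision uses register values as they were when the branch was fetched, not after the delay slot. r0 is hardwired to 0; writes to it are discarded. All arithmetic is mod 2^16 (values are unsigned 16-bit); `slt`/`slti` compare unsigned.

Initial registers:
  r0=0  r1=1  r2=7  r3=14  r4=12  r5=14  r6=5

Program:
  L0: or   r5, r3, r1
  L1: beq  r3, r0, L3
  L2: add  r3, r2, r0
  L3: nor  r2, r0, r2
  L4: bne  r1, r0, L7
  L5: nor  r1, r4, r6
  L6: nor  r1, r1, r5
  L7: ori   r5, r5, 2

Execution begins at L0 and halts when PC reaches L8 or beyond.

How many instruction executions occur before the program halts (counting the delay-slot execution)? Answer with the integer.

7

  step pc=0: or   r5, r3, r1  regs=(0,1,7,14,12,15,5)
  step pc=1: beq  r3, r0, L3  cond=F  regs=(0,1,7,14,12,15,5)
  step pc=2: add  r3, r2, r0  regs=(0,1,7,7,12,15,5)
  step pc=3: nor  r2, r0, r2  regs=(0,1,65528,7,12,15,5)
  step pc=4: bne  r1, r0, L7  cond=T  regs=(0,1,65528,7,12,15,5)
  step pc=5: nor  r1, r4, r6  regs=(0,65522,65528,7,12,15,5)
  step pc=7: ori   r5, r5, 2  regs=(0,65522,65528,7,12,15,5)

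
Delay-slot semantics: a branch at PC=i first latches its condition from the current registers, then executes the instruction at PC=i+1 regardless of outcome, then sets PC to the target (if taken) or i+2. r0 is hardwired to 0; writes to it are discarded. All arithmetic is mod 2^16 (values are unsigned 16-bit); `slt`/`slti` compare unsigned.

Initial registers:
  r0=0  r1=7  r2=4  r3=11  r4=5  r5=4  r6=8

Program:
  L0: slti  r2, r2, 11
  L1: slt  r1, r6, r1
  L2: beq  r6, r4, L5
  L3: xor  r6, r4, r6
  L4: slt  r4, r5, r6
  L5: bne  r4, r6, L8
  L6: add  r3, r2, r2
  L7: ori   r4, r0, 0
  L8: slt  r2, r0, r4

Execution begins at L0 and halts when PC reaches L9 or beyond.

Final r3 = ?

2

  step pc=0: slti  r2, r2, 11  regs=(0,7,1,11,5,4,8)
  step pc=1: slt  r1, r6, r1  regs=(0,0,1,11,5,4,8)
  step pc=2: beq  r6, r4, L5  cond=F  regs=(0,0,1,11,5,4,8)
  step pc=3: xor  r6, r4, r6  regs=(0,0,1,11,5,4,13)
  step pc=4: slt  r4, r5, r6  regs=(0,0,1,11,1,4,13)
  step pc=5: bne  r4, r6, L8  cond=T  regs=(0,0,1,11,1,4,13)
  step pc=6: add  r3, r2, r2  regs=(0,0,1,2,1,4,13)
  step pc=8: slt  r2, r0, r4  regs=(0,0,1,2,1,4,13)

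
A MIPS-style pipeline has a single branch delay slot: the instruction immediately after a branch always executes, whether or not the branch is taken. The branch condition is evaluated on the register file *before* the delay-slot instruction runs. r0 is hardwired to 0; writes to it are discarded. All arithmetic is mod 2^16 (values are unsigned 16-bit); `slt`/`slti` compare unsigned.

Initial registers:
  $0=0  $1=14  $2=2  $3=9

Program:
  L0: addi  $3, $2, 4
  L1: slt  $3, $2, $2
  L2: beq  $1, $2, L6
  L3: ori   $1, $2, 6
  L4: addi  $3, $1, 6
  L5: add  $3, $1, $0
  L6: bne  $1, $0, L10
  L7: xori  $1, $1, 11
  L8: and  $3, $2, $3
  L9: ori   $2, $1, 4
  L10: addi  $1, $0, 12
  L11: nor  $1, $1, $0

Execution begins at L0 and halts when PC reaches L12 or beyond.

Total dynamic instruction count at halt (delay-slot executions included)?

10

  step pc=0: addi  $3, $2, 4  regs=(0,14,2,6)
  step pc=1: slt  $3, $2, $2  regs=(0,14,2,0)
  step pc=2: beq  $1, $2, L6  cond=F  regs=(0,14,2,0)
  step pc=3: ori   $1, $2, 6  regs=(0,6,2,0)
  step pc=4: addi  $3, $1, 6  regs=(0,6,2,12)
  step pc=5: add  $3, $1, $0  regs=(0,6,2,6)
  step pc=6: bne  $1, $0, L10  cond=T  regs=(0,6,2,6)
  step pc=7: xori  $1, $1, 11  regs=(0,13,2,6)
  step pc=10: addi  $1, $0, 12  regs=(0,12,2,6)
  step pc=11: nor  $1, $1, $0  regs=(0,65523,2,6)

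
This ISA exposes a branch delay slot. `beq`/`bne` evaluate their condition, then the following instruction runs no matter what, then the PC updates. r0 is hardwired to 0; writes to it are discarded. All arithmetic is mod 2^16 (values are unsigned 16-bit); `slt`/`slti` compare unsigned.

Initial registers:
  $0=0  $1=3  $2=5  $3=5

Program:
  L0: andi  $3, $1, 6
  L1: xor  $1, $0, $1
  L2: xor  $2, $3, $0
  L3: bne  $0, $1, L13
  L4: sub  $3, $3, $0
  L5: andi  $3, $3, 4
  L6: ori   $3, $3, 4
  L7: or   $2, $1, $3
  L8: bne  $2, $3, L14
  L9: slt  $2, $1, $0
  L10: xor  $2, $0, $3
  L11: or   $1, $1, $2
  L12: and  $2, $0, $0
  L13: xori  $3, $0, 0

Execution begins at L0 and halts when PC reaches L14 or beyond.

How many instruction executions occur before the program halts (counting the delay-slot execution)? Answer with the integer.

[0] andi  $3, $1, 6  →  {$0:0, $1:3, $2:5, $3:2}
[1] xor  $1, $0, $1  →  {$0:0, $1:3, $2:5, $3:2}
[2] xor  $2, $3, $0  →  {$0:0, $1:3, $2:2, $3:2}
[3] bne  $0, $1, L13  →  {$0:0, $1:3, $2:2, $3:2}  ⟨branch taken⟩
[4] sub  $3, $3, $0  →  {$0:0, $1:3, $2:2, $3:2}
[13] xori  $3, $0, 0  →  {$0:0, $1:3, $2:2, $3:0}

6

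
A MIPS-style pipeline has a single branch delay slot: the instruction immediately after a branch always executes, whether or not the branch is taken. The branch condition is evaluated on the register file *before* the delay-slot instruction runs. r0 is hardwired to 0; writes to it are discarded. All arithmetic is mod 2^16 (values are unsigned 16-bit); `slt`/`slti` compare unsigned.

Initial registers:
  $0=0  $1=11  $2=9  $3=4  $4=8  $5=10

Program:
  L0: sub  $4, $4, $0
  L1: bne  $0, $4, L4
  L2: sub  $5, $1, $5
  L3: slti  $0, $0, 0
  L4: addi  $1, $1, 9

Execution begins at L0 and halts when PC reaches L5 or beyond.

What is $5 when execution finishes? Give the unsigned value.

1

PC=0  sub  $4, $4, $0        | $0=0 $1=11 $2=9 $3=4 $4=8 $5=10
PC=1  bne  $0, $4, L4        | $0=0 $1=11 $2=9 $3=4 $4=8 $5=10  [TAKEN]
PC=2  sub  $5, $1, $5        | $0=0 $1=11 $2=9 $3=4 $4=8 $5=1
PC=4  addi  $1, $1, 9        | $0=0 $1=20 $2=9 $3=4 $4=8 $5=1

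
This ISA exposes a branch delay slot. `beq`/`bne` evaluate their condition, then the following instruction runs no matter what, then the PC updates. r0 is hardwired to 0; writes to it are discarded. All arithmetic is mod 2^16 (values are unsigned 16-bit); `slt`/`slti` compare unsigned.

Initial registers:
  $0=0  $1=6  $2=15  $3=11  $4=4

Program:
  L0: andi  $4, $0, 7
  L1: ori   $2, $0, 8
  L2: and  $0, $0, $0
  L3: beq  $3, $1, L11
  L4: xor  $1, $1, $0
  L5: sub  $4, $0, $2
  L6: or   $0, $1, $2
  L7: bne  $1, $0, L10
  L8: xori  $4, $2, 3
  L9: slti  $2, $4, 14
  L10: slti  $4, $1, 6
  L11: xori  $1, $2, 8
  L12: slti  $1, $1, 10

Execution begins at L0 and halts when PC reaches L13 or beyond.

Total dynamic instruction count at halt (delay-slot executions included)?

12

PC=0  andi  $4, $0, 7        | $0=0 $1=6 $2=15 $3=11 $4=0
PC=1  ori   $2, $0, 8        | $0=0 $1=6 $2=8 $3=11 $4=0
PC=2  and  $0, $0, $0        | $0=0 $1=6 $2=8 $3=11 $4=0
PC=3  beq  $3, $1, L11       | $0=0 $1=6 $2=8 $3=11 $4=0  [not taken]
PC=4  xor  $1, $1, $0        | $0=0 $1=6 $2=8 $3=11 $4=0
PC=5  sub  $4, $0, $2        | $0=0 $1=6 $2=8 $3=11 $4=65528
PC=6  or   $0, $1, $2        | $0=0 $1=6 $2=8 $3=11 $4=65528
PC=7  bne  $1, $0, L10       | $0=0 $1=6 $2=8 $3=11 $4=65528  [TAKEN]
PC=8  xori  $4, $2, 3        | $0=0 $1=6 $2=8 $3=11 $4=11
PC=10 slti  $4, $1, 6        | $0=0 $1=6 $2=8 $3=11 $4=0
PC=11 xori  $1, $2, 8        | $0=0 $1=0 $2=8 $3=11 $4=0
PC=12 slti  $1, $1, 10       | $0=0 $1=1 $2=8 $3=11 $4=0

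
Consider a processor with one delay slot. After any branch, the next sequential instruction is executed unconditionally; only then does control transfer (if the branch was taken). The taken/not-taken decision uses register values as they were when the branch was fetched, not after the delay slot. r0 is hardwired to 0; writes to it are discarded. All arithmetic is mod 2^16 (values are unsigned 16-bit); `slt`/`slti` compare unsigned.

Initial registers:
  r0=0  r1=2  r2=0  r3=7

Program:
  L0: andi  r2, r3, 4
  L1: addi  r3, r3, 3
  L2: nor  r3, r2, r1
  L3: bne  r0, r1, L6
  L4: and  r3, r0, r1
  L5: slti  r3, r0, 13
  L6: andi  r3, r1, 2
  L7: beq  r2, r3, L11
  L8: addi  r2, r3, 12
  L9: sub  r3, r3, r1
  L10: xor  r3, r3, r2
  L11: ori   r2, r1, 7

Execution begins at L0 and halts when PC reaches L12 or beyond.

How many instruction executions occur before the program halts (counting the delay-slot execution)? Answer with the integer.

[0] andi  r2, r3, 4  →  {r0:0, r1:2, r2:4, r3:7}
[1] addi  r3, r3, 3  →  {r0:0, r1:2, r2:4, r3:10}
[2] nor  r3, r2, r1  →  {r0:0, r1:2, r2:4, r3:65529}
[3] bne  r0, r1, L6  →  {r0:0, r1:2, r2:4, r3:65529}  ⟨branch taken⟩
[4] and  r3, r0, r1  →  {r0:0, r1:2, r2:4, r3:0}
[6] andi  r3, r1, 2  →  {r0:0, r1:2, r2:4, r3:2}
[7] beq  r2, r3, L11  →  {r0:0, r1:2, r2:4, r3:2}  ⟨branch fallthrough⟩
[8] addi  r2, r3, 12  →  {r0:0, r1:2, r2:14, r3:2}
[9] sub  r3, r3, r1  →  {r0:0, r1:2, r2:14, r3:0}
[10] xor  r3, r3, r2  →  {r0:0, r1:2, r2:14, r3:14}
[11] ori   r2, r1, 7  →  {r0:0, r1:2, r2:7, r3:14}

11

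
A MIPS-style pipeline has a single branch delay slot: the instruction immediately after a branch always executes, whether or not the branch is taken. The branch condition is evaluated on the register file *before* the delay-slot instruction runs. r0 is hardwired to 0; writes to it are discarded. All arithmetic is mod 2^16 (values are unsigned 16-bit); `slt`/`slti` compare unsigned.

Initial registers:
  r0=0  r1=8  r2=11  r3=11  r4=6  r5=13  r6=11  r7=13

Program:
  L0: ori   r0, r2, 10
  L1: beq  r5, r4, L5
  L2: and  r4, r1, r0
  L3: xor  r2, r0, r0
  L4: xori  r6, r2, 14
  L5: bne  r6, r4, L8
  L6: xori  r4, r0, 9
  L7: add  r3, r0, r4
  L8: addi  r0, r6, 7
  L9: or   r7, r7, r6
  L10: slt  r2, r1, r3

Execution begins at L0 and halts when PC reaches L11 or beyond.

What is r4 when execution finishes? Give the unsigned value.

[0] ori   r0, r2, 10  →  {r0:0, r1:8, r2:11, r3:11, r4:6, r5:13, r6:11, r7:13}
[1] beq  r5, r4, L5  →  {r0:0, r1:8, r2:11, r3:11, r4:6, r5:13, r6:11, r7:13}  ⟨branch fallthrough⟩
[2] and  r4, r1, r0  →  {r0:0, r1:8, r2:11, r3:11, r4:0, r5:13, r6:11, r7:13}
[3] xor  r2, r0, r0  →  {r0:0, r1:8, r2:0, r3:11, r4:0, r5:13, r6:11, r7:13}
[4] xori  r6, r2, 14  →  {r0:0, r1:8, r2:0, r3:11, r4:0, r5:13, r6:14, r7:13}
[5] bne  r6, r4, L8  →  {r0:0, r1:8, r2:0, r3:11, r4:0, r5:13, r6:14, r7:13}  ⟨branch taken⟩
[6] xori  r4, r0, 9  →  {r0:0, r1:8, r2:0, r3:11, r4:9, r5:13, r6:14, r7:13}
[8] addi  r0, r6, 7  →  {r0:0, r1:8, r2:0, r3:11, r4:9, r5:13, r6:14, r7:13}
[9] or   r7, r7, r6  →  {r0:0, r1:8, r2:0, r3:11, r4:9, r5:13, r6:14, r7:15}
[10] slt  r2, r1, r3  →  {r0:0, r1:8, r2:1, r3:11, r4:9, r5:13, r6:14, r7:15}

9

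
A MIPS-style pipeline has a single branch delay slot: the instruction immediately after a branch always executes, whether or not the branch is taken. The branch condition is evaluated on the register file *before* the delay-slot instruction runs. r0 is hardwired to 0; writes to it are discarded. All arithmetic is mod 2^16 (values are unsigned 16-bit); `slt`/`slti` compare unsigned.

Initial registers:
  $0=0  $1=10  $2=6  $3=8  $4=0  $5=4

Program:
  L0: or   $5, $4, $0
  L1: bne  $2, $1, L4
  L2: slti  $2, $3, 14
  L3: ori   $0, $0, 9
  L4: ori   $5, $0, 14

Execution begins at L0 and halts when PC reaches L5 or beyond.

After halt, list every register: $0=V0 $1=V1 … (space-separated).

PC=0  or   $5, $4, $0        | $0=0 $1=10 $2=6 $3=8 $4=0 $5=0
PC=1  bne  $2, $1, L4        | $0=0 $1=10 $2=6 $3=8 $4=0 $5=0  [TAKEN]
PC=2  slti  $2, $3, 14       | $0=0 $1=10 $2=1 $3=8 $4=0 $5=0
PC=4  ori   $5, $0, 14       | $0=0 $1=10 $2=1 $3=8 $4=0 $5=14

$0=0 $1=10 $2=1 $3=8 $4=0 $5=14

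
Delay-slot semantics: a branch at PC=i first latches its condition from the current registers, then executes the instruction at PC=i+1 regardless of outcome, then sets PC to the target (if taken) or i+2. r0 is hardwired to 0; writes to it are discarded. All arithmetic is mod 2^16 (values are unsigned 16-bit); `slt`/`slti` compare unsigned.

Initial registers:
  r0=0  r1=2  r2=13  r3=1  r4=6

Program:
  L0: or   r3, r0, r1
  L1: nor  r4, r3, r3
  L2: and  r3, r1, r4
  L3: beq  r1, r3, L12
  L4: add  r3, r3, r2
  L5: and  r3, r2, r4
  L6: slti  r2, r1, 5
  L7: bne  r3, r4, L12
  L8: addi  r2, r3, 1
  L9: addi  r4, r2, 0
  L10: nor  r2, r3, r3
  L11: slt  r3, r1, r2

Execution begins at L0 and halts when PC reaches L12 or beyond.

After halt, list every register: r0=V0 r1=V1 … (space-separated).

r0=0 r1=2 r2=14 r3=13 r4=65533

[0] or   r3, r0, r1  →  {r0:0, r1:2, r2:13, r3:2, r4:6}
[1] nor  r4, r3, r3  →  {r0:0, r1:2, r2:13, r3:2, r4:65533}
[2] and  r3, r1, r4  →  {r0:0, r1:2, r2:13, r3:0, r4:65533}
[3] beq  r1, r3, L12  →  {r0:0, r1:2, r2:13, r3:0, r4:65533}  ⟨branch fallthrough⟩
[4] add  r3, r3, r2  →  {r0:0, r1:2, r2:13, r3:13, r4:65533}
[5] and  r3, r2, r4  →  {r0:0, r1:2, r2:13, r3:13, r4:65533}
[6] slti  r2, r1, 5  →  {r0:0, r1:2, r2:1, r3:13, r4:65533}
[7] bne  r3, r4, L12  →  {r0:0, r1:2, r2:1, r3:13, r4:65533}  ⟨branch taken⟩
[8] addi  r2, r3, 1  →  {r0:0, r1:2, r2:14, r3:13, r4:65533}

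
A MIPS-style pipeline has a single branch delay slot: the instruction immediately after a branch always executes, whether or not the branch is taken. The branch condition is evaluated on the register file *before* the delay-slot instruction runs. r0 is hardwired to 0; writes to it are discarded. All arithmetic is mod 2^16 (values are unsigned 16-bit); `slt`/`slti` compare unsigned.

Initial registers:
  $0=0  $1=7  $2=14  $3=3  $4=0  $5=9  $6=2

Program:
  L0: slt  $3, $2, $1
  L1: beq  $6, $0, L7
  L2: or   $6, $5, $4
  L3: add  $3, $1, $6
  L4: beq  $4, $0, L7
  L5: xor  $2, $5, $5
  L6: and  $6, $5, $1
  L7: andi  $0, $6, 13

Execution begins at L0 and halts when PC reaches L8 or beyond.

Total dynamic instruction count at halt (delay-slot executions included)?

7

[0] slt  $3, $2, $1  →  {$0:0, $1:7, $2:14, $3:0, $4:0, $5:9, $6:2}
[1] beq  $6, $0, L7  →  {$0:0, $1:7, $2:14, $3:0, $4:0, $5:9, $6:2}  ⟨branch fallthrough⟩
[2] or   $6, $5, $4  →  {$0:0, $1:7, $2:14, $3:0, $4:0, $5:9, $6:9}
[3] add  $3, $1, $6  →  {$0:0, $1:7, $2:14, $3:16, $4:0, $5:9, $6:9}
[4] beq  $4, $0, L7  →  {$0:0, $1:7, $2:14, $3:16, $4:0, $5:9, $6:9}  ⟨branch taken⟩
[5] xor  $2, $5, $5  →  {$0:0, $1:7, $2:0, $3:16, $4:0, $5:9, $6:9}
[7] andi  $0, $6, 13  →  {$0:0, $1:7, $2:0, $3:16, $4:0, $5:9, $6:9}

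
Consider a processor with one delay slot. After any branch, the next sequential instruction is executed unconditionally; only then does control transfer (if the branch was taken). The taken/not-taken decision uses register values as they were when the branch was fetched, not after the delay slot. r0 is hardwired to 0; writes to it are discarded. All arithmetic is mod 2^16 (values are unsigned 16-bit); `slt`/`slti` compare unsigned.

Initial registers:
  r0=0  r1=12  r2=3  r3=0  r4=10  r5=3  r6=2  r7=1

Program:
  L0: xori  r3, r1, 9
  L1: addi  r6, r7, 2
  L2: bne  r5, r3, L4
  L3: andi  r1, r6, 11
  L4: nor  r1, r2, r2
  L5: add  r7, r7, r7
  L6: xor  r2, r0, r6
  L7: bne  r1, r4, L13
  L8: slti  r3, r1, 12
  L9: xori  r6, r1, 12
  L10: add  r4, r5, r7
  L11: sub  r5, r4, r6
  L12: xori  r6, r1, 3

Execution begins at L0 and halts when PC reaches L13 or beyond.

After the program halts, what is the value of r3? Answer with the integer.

0

PC=0  xori  r3, r1, 9        | r0=0 r1=12 r2=3 r3=5 r4=10 r5=3 r6=2 r7=1
PC=1  addi  r6, r7, 2        | r0=0 r1=12 r2=3 r3=5 r4=10 r5=3 r6=3 r7=1
PC=2  bne  r5, r3, L4        | r0=0 r1=12 r2=3 r3=5 r4=10 r5=3 r6=3 r7=1  [TAKEN]
PC=3  andi  r1, r6, 11       | r0=0 r1=3 r2=3 r3=5 r4=10 r5=3 r6=3 r7=1
PC=4  nor  r1, r2, r2        | r0=0 r1=65532 r2=3 r3=5 r4=10 r5=3 r6=3 r7=1
PC=5  add  r7, r7, r7        | r0=0 r1=65532 r2=3 r3=5 r4=10 r5=3 r6=3 r7=2
PC=6  xor  r2, r0, r6        | r0=0 r1=65532 r2=3 r3=5 r4=10 r5=3 r6=3 r7=2
PC=7  bne  r1, r4, L13       | r0=0 r1=65532 r2=3 r3=5 r4=10 r5=3 r6=3 r7=2  [TAKEN]
PC=8  slti  r3, r1, 12       | r0=0 r1=65532 r2=3 r3=0 r4=10 r5=3 r6=3 r7=2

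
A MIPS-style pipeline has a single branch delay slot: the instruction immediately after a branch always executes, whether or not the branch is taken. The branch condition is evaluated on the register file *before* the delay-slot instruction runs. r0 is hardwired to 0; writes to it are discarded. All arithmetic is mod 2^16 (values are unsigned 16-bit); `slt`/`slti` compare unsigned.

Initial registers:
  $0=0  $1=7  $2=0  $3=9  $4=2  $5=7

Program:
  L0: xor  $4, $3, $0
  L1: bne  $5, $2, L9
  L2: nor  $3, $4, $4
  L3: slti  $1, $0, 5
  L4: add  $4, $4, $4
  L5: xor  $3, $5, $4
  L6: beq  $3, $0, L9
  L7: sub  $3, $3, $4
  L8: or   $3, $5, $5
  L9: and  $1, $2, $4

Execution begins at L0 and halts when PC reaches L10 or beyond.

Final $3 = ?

65526

[0] xor  $4, $3, $0  →  {$0:0, $1:7, $2:0, $3:9, $4:9, $5:7}
[1] bne  $5, $2, L9  →  {$0:0, $1:7, $2:0, $3:9, $4:9, $5:7}  ⟨branch taken⟩
[2] nor  $3, $4, $4  →  {$0:0, $1:7, $2:0, $3:65526, $4:9, $5:7}
[9] and  $1, $2, $4  →  {$0:0, $1:0, $2:0, $3:65526, $4:9, $5:7}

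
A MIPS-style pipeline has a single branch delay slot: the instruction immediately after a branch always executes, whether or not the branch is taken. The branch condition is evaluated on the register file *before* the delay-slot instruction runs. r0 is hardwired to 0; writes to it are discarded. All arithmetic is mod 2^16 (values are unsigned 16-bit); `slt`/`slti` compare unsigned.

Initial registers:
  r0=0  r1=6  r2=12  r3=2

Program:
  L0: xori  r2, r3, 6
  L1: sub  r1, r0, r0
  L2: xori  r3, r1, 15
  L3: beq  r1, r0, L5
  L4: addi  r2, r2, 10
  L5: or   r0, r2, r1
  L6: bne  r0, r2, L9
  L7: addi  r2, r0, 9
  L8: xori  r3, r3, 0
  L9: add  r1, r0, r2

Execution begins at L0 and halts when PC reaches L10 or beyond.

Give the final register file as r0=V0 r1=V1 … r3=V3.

[0] xori  r2, r3, 6  →  {r0:0, r1:6, r2:4, r3:2}
[1] sub  r1, r0, r0  →  {r0:0, r1:0, r2:4, r3:2}
[2] xori  r3, r1, 15  →  {r0:0, r1:0, r2:4, r3:15}
[3] beq  r1, r0, L5  →  {r0:0, r1:0, r2:4, r3:15}  ⟨branch taken⟩
[4] addi  r2, r2, 10  →  {r0:0, r1:0, r2:14, r3:15}
[5] or   r0, r2, r1  →  {r0:0, r1:0, r2:14, r3:15}
[6] bne  r0, r2, L9  →  {r0:0, r1:0, r2:14, r3:15}  ⟨branch taken⟩
[7] addi  r2, r0, 9  →  {r0:0, r1:0, r2:9, r3:15}
[9] add  r1, r0, r2  →  {r0:0, r1:9, r2:9, r3:15}

r0=0 r1=9 r2=9 r3=15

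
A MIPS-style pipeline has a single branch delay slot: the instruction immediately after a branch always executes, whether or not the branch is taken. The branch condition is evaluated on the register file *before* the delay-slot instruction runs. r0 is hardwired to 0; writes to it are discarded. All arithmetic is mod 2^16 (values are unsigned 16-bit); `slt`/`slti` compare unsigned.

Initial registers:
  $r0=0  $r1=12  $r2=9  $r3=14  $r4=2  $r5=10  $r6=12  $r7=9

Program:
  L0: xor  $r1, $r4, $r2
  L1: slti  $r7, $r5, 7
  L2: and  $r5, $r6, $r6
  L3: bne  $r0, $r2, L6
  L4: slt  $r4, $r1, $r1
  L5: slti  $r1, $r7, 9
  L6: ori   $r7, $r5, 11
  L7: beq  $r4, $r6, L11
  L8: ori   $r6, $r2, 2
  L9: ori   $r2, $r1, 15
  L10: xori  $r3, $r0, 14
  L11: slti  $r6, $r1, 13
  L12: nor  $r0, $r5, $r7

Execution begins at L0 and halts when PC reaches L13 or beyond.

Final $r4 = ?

0

[0] xor  $r1, $r4, $r2  →  {$r0:0, $r1:11, $r2:9, $r3:14, $r4:2, $r5:10, $r6:12, $r7:9}
[1] slti  $r7, $r5, 7  →  {$r0:0, $r1:11, $r2:9, $r3:14, $r4:2, $r5:10, $r6:12, $r7:0}
[2] and  $r5, $r6, $r6  →  {$r0:0, $r1:11, $r2:9, $r3:14, $r4:2, $r5:12, $r6:12, $r7:0}
[3] bne  $r0, $r2, L6  →  {$r0:0, $r1:11, $r2:9, $r3:14, $r4:2, $r5:12, $r6:12, $r7:0}  ⟨branch taken⟩
[4] slt  $r4, $r1, $r1  →  {$r0:0, $r1:11, $r2:9, $r3:14, $r4:0, $r5:12, $r6:12, $r7:0}
[6] ori   $r7, $r5, 11  →  {$r0:0, $r1:11, $r2:9, $r3:14, $r4:0, $r5:12, $r6:12, $r7:15}
[7] beq  $r4, $r6, L11  →  {$r0:0, $r1:11, $r2:9, $r3:14, $r4:0, $r5:12, $r6:12, $r7:15}  ⟨branch fallthrough⟩
[8] ori   $r6, $r2, 2  →  {$r0:0, $r1:11, $r2:9, $r3:14, $r4:0, $r5:12, $r6:11, $r7:15}
[9] ori   $r2, $r1, 15  →  {$r0:0, $r1:11, $r2:15, $r3:14, $r4:0, $r5:12, $r6:11, $r7:15}
[10] xori  $r3, $r0, 14  →  {$r0:0, $r1:11, $r2:15, $r3:14, $r4:0, $r5:12, $r6:11, $r7:15}
[11] slti  $r6, $r1, 13  →  {$r0:0, $r1:11, $r2:15, $r3:14, $r4:0, $r5:12, $r6:1, $r7:15}
[12] nor  $r0, $r5, $r7  →  {$r0:0, $r1:11, $r2:15, $r3:14, $r4:0, $r5:12, $r6:1, $r7:15}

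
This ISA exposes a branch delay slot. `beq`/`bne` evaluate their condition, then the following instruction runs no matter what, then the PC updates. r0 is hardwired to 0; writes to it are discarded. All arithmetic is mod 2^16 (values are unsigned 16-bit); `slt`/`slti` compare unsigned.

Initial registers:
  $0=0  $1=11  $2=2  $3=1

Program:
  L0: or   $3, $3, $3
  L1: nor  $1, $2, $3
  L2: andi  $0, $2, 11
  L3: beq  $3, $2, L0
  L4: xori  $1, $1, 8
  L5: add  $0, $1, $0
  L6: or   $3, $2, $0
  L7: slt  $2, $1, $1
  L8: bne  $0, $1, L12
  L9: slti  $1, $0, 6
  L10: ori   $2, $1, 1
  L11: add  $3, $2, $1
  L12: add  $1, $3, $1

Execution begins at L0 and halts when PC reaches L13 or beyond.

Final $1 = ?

PC=0  or   $3, $3, $3        | $0=0 $1=11 $2=2 $3=1
PC=1  nor  $1, $2, $3        | $0=0 $1=65532 $2=2 $3=1
PC=2  andi  $0, $2, 11       | $0=0 $1=65532 $2=2 $3=1
PC=3  beq  $3, $2, L0        | $0=0 $1=65532 $2=2 $3=1  [not taken]
PC=4  xori  $1, $1, 8        | $0=0 $1=65524 $2=2 $3=1
PC=5  add  $0, $1, $0        | $0=0 $1=65524 $2=2 $3=1
PC=6  or   $3, $2, $0        | $0=0 $1=65524 $2=2 $3=2
PC=7  slt  $2, $1, $1        | $0=0 $1=65524 $2=0 $3=2
PC=8  bne  $0, $1, L12       | $0=0 $1=65524 $2=0 $3=2  [TAKEN]
PC=9  slti  $1, $0, 6        | $0=0 $1=1 $2=0 $3=2
PC=12 add  $1, $3, $1        | $0=0 $1=3 $2=0 $3=2

3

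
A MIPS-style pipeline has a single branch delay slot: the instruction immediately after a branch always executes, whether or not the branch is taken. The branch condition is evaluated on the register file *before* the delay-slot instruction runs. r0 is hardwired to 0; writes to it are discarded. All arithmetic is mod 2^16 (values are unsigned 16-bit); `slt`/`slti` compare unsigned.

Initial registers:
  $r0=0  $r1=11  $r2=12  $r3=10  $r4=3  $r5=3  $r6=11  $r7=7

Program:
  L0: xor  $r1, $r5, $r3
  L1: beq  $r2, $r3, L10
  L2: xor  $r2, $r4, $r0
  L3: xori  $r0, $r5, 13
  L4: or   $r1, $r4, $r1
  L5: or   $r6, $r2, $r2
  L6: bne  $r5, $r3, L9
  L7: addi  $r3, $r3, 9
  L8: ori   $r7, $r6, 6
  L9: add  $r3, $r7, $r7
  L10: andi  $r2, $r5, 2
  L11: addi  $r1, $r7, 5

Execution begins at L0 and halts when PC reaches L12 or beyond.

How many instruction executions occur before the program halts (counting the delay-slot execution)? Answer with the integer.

11

  step pc=0: xor  $r1, $r5, $r3  regs=(0,9,12,10,3,3,11,7)
  step pc=1: beq  $r2, $r3, L10  cond=F  regs=(0,9,12,10,3,3,11,7)
  step pc=2: xor  $r2, $r4, $r0  regs=(0,9,3,10,3,3,11,7)
  step pc=3: xori  $r0, $r5, 13  regs=(0,9,3,10,3,3,11,7)
  step pc=4: or   $r1, $r4, $r1  regs=(0,11,3,10,3,3,11,7)
  step pc=5: or   $r6, $r2, $r2  regs=(0,11,3,10,3,3,3,7)
  step pc=6: bne  $r5, $r3, L9  cond=T  regs=(0,11,3,10,3,3,3,7)
  step pc=7: addi  $r3, $r3, 9  regs=(0,11,3,19,3,3,3,7)
  step pc=9: add  $r3, $r7, $r7  regs=(0,11,3,14,3,3,3,7)
  step pc=10: andi  $r2, $r5, 2  regs=(0,11,2,14,3,3,3,7)
  step pc=11: addi  $r1, $r7, 5  regs=(0,12,2,14,3,3,3,7)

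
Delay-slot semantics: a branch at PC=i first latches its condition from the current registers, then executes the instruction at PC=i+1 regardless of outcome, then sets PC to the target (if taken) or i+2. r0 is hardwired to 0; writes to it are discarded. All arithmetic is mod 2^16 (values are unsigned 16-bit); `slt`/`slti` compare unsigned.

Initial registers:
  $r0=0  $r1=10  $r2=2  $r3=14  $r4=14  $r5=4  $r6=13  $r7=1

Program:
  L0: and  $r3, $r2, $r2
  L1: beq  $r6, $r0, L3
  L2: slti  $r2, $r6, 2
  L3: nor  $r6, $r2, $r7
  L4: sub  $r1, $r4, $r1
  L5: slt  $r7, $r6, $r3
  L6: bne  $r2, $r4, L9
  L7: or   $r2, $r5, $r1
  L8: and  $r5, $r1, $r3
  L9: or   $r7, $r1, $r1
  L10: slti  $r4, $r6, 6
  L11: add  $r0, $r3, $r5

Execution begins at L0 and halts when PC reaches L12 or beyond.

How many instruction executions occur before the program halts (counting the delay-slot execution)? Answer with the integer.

11

PC=0  and  $r3, $r2, $r2     | $r0=0 $r1=10 $r2=2 $r3=2 $r4=14 $r5=4 $r6=13 $r7=1
PC=1  beq  $r6, $r0, L3      | $r0=0 $r1=10 $r2=2 $r3=2 $r4=14 $r5=4 $r6=13 $r7=1  [not taken]
PC=2  slti  $r2, $r6, 2      | $r0=0 $r1=10 $r2=0 $r3=2 $r4=14 $r5=4 $r6=13 $r7=1
PC=3  nor  $r6, $r2, $r7     | $r0=0 $r1=10 $r2=0 $r3=2 $r4=14 $r5=4 $r6=65534 $r7=1
PC=4  sub  $r1, $r4, $r1     | $r0=0 $r1=4 $r2=0 $r3=2 $r4=14 $r5=4 $r6=65534 $r7=1
PC=5  slt  $r7, $r6, $r3     | $r0=0 $r1=4 $r2=0 $r3=2 $r4=14 $r5=4 $r6=65534 $r7=0
PC=6  bne  $r2, $r4, L9      | $r0=0 $r1=4 $r2=0 $r3=2 $r4=14 $r5=4 $r6=65534 $r7=0  [TAKEN]
PC=7  or   $r2, $r5, $r1     | $r0=0 $r1=4 $r2=4 $r3=2 $r4=14 $r5=4 $r6=65534 $r7=0
PC=9  or   $r7, $r1, $r1     | $r0=0 $r1=4 $r2=4 $r3=2 $r4=14 $r5=4 $r6=65534 $r7=4
PC=10 slti  $r4, $r6, 6      | $r0=0 $r1=4 $r2=4 $r3=2 $r4=0 $r5=4 $r6=65534 $r7=4
PC=11 add  $r0, $r3, $r5     | $r0=0 $r1=4 $r2=4 $r3=2 $r4=0 $r5=4 $r6=65534 $r7=4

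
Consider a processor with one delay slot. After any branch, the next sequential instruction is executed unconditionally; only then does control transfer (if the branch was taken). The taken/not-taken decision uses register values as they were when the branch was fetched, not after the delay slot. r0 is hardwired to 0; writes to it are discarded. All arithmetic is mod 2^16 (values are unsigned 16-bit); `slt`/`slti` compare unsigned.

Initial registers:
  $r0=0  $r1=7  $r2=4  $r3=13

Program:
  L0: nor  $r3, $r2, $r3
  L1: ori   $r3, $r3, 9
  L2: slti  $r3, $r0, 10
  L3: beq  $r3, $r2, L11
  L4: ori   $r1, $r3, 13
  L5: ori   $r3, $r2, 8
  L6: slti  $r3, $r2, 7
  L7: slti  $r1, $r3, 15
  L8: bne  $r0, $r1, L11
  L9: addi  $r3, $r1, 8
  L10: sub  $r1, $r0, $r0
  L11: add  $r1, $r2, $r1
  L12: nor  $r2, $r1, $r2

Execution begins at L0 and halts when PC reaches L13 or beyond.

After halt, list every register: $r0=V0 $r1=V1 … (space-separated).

[0] nor  $r3, $r2, $r3  →  {$r0:0, $r1:7, $r2:4, $r3:65522}
[1] ori   $r3, $r3, 9  →  {$r0:0, $r1:7, $r2:4, $r3:65531}
[2] slti  $r3, $r0, 10  →  {$r0:0, $r1:7, $r2:4, $r3:1}
[3] beq  $r3, $r2, L11  →  {$r0:0, $r1:7, $r2:4, $r3:1}  ⟨branch fallthrough⟩
[4] ori   $r1, $r3, 13  →  {$r0:0, $r1:13, $r2:4, $r3:1}
[5] ori   $r3, $r2, 8  →  {$r0:0, $r1:13, $r2:4, $r3:12}
[6] slti  $r3, $r2, 7  →  {$r0:0, $r1:13, $r2:4, $r3:1}
[7] slti  $r1, $r3, 15  →  {$r0:0, $r1:1, $r2:4, $r3:1}
[8] bne  $r0, $r1, L11  →  {$r0:0, $r1:1, $r2:4, $r3:1}  ⟨branch taken⟩
[9] addi  $r3, $r1, 8  →  {$r0:0, $r1:1, $r2:4, $r3:9}
[11] add  $r1, $r2, $r1  →  {$r0:0, $r1:5, $r2:4, $r3:9}
[12] nor  $r2, $r1, $r2  →  {$r0:0, $r1:5, $r2:65530, $r3:9}

$r0=0 $r1=5 $r2=65530 $r3=9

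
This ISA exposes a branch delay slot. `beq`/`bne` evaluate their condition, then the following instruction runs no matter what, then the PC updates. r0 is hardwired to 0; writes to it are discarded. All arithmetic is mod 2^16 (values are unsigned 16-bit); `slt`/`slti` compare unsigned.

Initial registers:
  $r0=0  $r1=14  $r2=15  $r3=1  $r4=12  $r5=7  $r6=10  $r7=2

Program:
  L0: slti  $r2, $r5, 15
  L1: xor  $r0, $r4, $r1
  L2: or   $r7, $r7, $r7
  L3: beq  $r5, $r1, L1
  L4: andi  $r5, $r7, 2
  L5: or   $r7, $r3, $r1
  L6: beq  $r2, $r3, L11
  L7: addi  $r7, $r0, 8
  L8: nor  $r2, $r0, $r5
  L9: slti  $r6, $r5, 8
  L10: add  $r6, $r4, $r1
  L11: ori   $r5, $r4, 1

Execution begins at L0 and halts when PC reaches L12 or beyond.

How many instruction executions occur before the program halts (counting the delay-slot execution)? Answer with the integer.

9

#0 slti  $r2, $r5, 15 ; 0/14/1/1/12/7/10/2
#1 xor  $r0, $r4, $r1 ; 0/14/1/1/12/7/10/2
#2 or   $r7, $r7, $r7 ; 0/14/1/1/12/7/10/2
#3 beq  $r5, $r1, L1 ; 0/14/1/1/12/7/10/2 ; →fallthru
#4 andi  $r5, $r7, 2 ; 0/14/1/1/12/2/10/2
#5 or   $r7, $r3, $r1 ; 0/14/1/1/12/2/10/15
#6 beq  $r2, $r3, L11 ; 0/14/1/1/12/2/10/15 ; →target
#7 addi  $r7, $r0, 8 ; 0/14/1/1/12/2/10/8
#11 ori   $r5, $r4, 1 ; 0/14/1/1/12/13/10/8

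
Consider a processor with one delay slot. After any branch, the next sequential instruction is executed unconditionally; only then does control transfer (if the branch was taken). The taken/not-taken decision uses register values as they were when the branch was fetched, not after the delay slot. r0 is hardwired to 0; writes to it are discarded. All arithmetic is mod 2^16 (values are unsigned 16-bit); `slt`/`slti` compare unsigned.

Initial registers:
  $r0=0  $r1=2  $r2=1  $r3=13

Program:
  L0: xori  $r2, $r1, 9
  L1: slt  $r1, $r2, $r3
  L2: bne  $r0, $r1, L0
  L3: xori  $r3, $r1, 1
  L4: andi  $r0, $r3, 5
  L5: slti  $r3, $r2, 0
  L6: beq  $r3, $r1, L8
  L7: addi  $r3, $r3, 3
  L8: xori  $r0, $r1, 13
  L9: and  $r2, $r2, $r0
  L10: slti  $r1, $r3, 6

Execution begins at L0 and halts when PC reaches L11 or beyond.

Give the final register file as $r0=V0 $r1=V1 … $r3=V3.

$r0=0 $r1=1 $r2=0 $r3=3

  step pc=0: xori  $r2, $r1, 9  regs=(0,2,11,13)
  step pc=1: slt  $r1, $r2, $r3  regs=(0,1,11,13)
  step pc=2: bne  $r0, $r1, L0  cond=T  regs=(0,1,11,13)
  step pc=3: xori  $r3, $r1, 1  regs=(0,1,11,0)
  step pc=0: xori  $r2, $r1, 9  regs=(0,1,8,0)
  step pc=1: slt  $r1, $r2, $r3  regs=(0,0,8,0)
  step pc=2: bne  $r0, $r1, L0  cond=F  regs=(0,0,8,0)
  step pc=3: xori  $r3, $r1, 1  regs=(0,0,8,1)
  step pc=4: andi  $r0, $r3, 5  regs=(0,0,8,1)
  step pc=5: slti  $r3, $r2, 0  regs=(0,0,8,0)
  step pc=6: beq  $r3, $r1, L8  cond=T  regs=(0,0,8,0)
  step pc=7: addi  $r3, $r3, 3  regs=(0,0,8,3)
  step pc=8: xori  $r0, $r1, 13  regs=(0,0,8,3)
  step pc=9: and  $r2, $r2, $r0  regs=(0,0,0,3)
  step pc=10: slti  $r1, $r3, 6  regs=(0,1,0,3)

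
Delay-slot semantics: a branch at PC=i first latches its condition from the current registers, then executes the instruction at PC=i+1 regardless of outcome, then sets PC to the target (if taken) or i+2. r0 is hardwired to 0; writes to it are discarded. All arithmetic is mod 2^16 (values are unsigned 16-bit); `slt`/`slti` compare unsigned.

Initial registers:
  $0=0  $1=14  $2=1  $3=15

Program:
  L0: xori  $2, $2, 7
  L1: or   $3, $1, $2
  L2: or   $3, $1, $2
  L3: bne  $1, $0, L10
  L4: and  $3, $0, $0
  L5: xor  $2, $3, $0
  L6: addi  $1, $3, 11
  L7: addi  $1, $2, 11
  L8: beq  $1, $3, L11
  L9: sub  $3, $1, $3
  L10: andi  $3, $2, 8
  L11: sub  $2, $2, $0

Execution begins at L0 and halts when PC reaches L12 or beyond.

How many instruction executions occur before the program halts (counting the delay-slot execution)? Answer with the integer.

[0] xori  $2, $2, 7  →  {$0:0, $1:14, $2:6, $3:15}
[1] or   $3, $1, $2  →  {$0:0, $1:14, $2:6, $3:14}
[2] or   $3, $1, $2  →  {$0:0, $1:14, $2:6, $3:14}
[3] bne  $1, $0, L10  →  {$0:0, $1:14, $2:6, $3:14}  ⟨branch taken⟩
[4] and  $3, $0, $0  →  {$0:0, $1:14, $2:6, $3:0}
[10] andi  $3, $2, 8  →  {$0:0, $1:14, $2:6, $3:0}
[11] sub  $2, $2, $0  →  {$0:0, $1:14, $2:6, $3:0}

7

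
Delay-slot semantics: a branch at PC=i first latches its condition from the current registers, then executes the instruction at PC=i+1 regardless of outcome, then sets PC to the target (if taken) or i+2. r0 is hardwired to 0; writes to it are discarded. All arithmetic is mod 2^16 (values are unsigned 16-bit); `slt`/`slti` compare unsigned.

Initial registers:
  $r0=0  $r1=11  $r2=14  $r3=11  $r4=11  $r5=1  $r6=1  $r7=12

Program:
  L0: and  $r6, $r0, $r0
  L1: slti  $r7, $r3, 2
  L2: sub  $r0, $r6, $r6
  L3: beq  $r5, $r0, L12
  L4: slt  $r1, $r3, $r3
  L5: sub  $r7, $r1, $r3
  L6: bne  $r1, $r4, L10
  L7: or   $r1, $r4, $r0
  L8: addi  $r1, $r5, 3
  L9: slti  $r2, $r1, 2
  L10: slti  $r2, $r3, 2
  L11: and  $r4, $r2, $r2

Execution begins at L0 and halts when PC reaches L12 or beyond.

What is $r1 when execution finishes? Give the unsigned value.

[0] and  $r6, $r0, $r0  →  {$r0:0, $r1:11, $r2:14, $r3:11, $r4:11, $r5:1, $r6:0, $r7:12}
[1] slti  $r7, $r3, 2  →  {$r0:0, $r1:11, $r2:14, $r3:11, $r4:11, $r5:1, $r6:0, $r7:0}
[2] sub  $r0, $r6, $r6  →  {$r0:0, $r1:11, $r2:14, $r3:11, $r4:11, $r5:1, $r6:0, $r7:0}
[3] beq  $r5, $r0, L12  →  {$r0:0, $r1:11, $r2:14, $r3:11, $r4:11, $r5:1, $r6:0, $r7:0}  ⟨branch fallthrough⟩
[4] slt  $r1, $r3, $r3  →  {$r0:0, $r1:0, $r2:14, $r3:11, $r4:11, $r5:1, $r6:0, $r7:0}
[5] sub  $r7, $r1, $r3  →  {$r0:0, $r1:0, $r2:14, $r3:11, $r4:11, $r5:1, $r6:0, $r7:65525}
[6] bne  $r1, $r4, L10  →  {$r0:0, $r1:0, $r2:14, $r3:11, $r4:11, $r5:1, $r6:0, $r7:65525}  ⟨branch taken⟩
[7] or   $r1, $r4, $r0  →  {$r0:0, $r1:11, $r2:14, $r3:11, $r4:11, $r5:1, $r6:0, $r7:65525}
[10] slti  $r2, $r3, 2  →  {$r0:0, $r1:11, $r2:0, $r3:11, $r4:11, $r5:1, $r6:0, $r7:65525}
[11] and  $r4, $r2, $r2  →  {$r0:0, $r1:11, $r2:0, $r3:11, $r4:0, $r5:1, $r6:0, $r7:65525}

11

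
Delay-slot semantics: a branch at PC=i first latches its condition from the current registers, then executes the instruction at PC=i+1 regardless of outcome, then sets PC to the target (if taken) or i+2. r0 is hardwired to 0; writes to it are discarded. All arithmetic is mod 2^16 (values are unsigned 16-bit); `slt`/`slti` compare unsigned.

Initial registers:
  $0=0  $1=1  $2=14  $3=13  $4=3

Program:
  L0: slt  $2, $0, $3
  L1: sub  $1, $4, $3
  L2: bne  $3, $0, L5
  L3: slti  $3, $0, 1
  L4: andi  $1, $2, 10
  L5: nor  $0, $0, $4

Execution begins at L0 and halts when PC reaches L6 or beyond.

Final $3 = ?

1

PC=0  slt  $2, $0, $3        | $0=0 $1=1 $2=1 $3=13 $4=3
PC=1  sub  $1, $4, $3        | $0=0 $1=65526 $2=1 $3=13 $4=3
PC=2  bne  $3, $0, L5        | $0=0 $1=65526 $2=1 $3=13 $4=3  [TAKEN]
PC=3  slti  $3, $0, 1        | $0=0 $1=65526 $2=1 $3=1 $4=3
PC=5  nor  $0, $0, $4        | $0=0 $1=65526 $2=1 $3=1 $4=3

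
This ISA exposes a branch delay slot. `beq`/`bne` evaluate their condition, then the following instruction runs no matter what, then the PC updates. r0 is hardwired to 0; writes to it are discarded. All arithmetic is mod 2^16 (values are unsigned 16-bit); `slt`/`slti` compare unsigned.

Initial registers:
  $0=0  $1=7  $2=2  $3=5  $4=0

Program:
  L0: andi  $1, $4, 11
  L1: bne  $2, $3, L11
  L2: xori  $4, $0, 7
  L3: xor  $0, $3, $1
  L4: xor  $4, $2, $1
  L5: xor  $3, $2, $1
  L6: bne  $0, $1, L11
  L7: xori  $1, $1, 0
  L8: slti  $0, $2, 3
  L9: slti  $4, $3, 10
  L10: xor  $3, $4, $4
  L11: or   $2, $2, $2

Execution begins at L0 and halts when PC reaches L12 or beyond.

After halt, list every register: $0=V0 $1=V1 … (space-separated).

#0 andi  $1, $4, 11 ; 0/0/2/5/0
#1 bne  $2, $3, L11 ; 0/0/2/5/0 ; →target
#2 xori  $4, $0, 7 ; 0/0/2/5/7
#11 or   $2, $2, $2 ; 0/0/2/5/7

$0=0 $1=0 $2=2 $3=5 $4=7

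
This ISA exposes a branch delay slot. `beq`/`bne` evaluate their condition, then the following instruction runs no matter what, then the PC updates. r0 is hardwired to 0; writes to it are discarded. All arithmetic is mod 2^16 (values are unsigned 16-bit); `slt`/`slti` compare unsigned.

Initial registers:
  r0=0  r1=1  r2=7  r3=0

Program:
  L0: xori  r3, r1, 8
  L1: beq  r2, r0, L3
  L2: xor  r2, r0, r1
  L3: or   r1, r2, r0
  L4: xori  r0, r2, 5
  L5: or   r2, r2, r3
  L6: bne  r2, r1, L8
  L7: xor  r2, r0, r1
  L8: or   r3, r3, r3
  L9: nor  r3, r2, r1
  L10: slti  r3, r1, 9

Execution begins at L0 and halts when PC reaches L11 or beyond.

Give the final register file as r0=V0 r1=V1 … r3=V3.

r0=0 r1=1 r2=1 r3=1

#0 xori  r3, r1, 8 ; 0/1/7/9
#1 beq  r2, r0, L3 ; 0/1/7/9 ; →fallthru
#2 xor  r2, r0, r1 ; 0/1/1/9
#3 or   r1, r2, r0 ; 0/1/1/9
#4 xori  r0, r2, 5 ; 0/1/1/9
#5 or   r2, r2, r3 ; 0/1/9/9
#6 bne  r2, r1, L8 ; 0/1/9/9 ; →target
#7 xor  r2, r0, r1 ; 0/1/1/9
#8 or   r3, r3, r3 ; 0/1/1/9
#9 nor  r3, r2, r1 ; 0/1/1/65534
#10 slti  r3, r1, 9 ; 0/1/1/1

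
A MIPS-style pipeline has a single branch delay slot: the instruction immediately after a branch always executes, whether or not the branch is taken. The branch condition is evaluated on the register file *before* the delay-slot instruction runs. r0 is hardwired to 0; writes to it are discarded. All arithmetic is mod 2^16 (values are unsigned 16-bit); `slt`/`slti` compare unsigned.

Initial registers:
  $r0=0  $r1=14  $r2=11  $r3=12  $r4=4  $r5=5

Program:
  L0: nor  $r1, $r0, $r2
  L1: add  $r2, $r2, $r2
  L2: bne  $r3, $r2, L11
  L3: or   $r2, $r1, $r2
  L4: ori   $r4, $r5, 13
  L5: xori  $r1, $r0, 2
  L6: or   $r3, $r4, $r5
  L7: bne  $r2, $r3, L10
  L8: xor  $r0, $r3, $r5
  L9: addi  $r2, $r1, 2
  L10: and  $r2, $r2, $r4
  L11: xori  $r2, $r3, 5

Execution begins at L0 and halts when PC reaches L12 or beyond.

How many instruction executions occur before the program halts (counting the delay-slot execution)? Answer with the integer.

5

  step pc=0: nor  $r1, $r0, $r2  regs=(0,65524,11,12,4,5)
  step pc=1: add  $r2, $r2, $r2  regs=(0,65524,22,12,4,5)
  step pc=2: bne  $r3, $r2, L11  cond=T  regs=(0,65524,22,12,4,5)
  step pc=3: or   $r2, $r1, $r2  regs=(0,65524,65526,12,4,5)
  step pc=11: xori  $r2, $r3, 5  regs=(0,65524,9,12,4,5)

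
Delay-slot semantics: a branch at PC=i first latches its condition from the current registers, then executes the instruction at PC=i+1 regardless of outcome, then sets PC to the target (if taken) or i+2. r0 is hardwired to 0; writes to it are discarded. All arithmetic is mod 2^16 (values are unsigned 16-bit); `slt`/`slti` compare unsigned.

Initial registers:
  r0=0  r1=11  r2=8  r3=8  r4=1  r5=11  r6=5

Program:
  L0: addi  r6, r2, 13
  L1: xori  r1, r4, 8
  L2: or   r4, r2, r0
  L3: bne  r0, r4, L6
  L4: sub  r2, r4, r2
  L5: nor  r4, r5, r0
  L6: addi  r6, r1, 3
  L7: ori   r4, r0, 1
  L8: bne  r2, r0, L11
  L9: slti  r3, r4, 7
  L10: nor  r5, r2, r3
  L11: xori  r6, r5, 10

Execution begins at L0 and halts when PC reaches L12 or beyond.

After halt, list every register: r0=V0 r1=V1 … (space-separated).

[0] addi  r6, r2, 13  →  {r0:0, r1:11, r2:8, r3:8, r4:1, r5:11, r6:21}
[1] xori  r1, r4, 8  →  {r0:0, r1:9, r2:8, r3:8, r4:1, r5:11, r6:21}
[2] or   r4, r2, r0  →  {r0:0, r1:9, r2:8, r3:8, r4:8, r5:11, r6:21}
[3] bne  r0, r4, L6  →  {r0:0, r1:9, r2:8, r3:8, r4:8, r5:11, r6:21}  ⟨branch taken⟩
[4] sub  r2, r4, r2  →  {r0:0, r1:9, r2:0, r3:8, r4:8, r5:11, r6:21}
[6] addi  r6, r1, 3  →  {r0:0, r1:9, r2:0, r3:8, r4:8, r5:11, r6:12}
[7] ori   r4, r0, 1  →  {r0:0, r1:9, r2:0, r3:8, r4:1, r5:11, r6:12}
[8] bne  r2, r0, L11  →  {r0:0, r1:9, r2:0, r3:8, r4:1, r5:11, r6:12}  ⟨branch fallthrough⟩
[9] slti  r3, r4, 7  →  {r0:0, r1:9, r2:0, r3:1, r4:1, r5:11, r6:12}
[10] nor  r5, r2, r3  →  {r0:0, r1:9, r2:0, r3:1, r4:1, r5:65534, r6:12}
[11] xori  r6, r5, 10  →  {r0:0, r1:9, r2:0, r3:1, r4:1, r5:65534, r6:65524}

r0=0 r1=9 r2=0 r3=1 r4=1 r5=65534 r6=65524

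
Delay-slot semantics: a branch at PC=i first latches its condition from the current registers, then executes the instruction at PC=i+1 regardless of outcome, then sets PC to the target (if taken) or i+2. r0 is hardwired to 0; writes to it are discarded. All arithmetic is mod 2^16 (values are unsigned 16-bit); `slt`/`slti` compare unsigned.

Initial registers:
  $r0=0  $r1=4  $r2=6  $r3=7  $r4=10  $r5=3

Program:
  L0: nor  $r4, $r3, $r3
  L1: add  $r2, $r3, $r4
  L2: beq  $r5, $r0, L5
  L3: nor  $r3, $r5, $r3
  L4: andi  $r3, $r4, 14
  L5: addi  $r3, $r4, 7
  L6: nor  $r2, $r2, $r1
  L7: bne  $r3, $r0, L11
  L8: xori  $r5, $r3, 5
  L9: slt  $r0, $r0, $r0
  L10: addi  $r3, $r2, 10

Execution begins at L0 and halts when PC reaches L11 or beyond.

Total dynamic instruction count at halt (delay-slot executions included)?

#0 nor  $r4, $r3, $r3 ; 0/4/6/7/65528/3
#1 add  $r2, $r3, $r4 ; 0/4/65535/7/65528/3
#2 beq  $r5, $r0, L5 ; 0/4/65535/7/65528/3 ; →fallthru
#3 nor  $r3, $r5, $r3 ; 0/4/65535/65528/65528/3
#4 andi  $r3, $r4, 14 ; 0/4/65535/8/65528/3
#5 addi  $r3, $r4, 7 ; 0/4/65535/65535/65528/3
#6 nor  $r2, $r2, $r1 ; 0/4/0/65535/65528/3
#7 bne  $r3, $r0, L11 ; 0/4/0/65535/65528/3 ; →target
#8 xori  $r5, $r3, 5 ; 0/4/0/65535/65528/65530

9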